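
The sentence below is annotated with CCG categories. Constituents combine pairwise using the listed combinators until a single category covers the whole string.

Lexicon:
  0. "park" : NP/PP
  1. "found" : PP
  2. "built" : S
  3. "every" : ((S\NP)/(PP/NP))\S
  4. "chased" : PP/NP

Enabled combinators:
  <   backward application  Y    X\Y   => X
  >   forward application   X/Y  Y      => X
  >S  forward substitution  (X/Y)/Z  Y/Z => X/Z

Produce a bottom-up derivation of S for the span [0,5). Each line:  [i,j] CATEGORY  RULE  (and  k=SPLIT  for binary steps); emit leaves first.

[0,5] S   <
  [0,2] NP   >
    [0,1] "park" : NP/PP
    [1,2] "found" : PP
  [2,5] S\NP   >
    [2,4] (S\NP)/(PP/NP)   <
      [2,3] "built" : S
      [3,4] "every" : ((S\NP)/(PP/NP))\S
    [4,5] "chased" : PP/NP

[0,1] NP/PP  lex  "park"
[1,2] PP  lex  "found"
[0,2] NP  >  k=1
[2,3] S  lex  "built"
[3,4] ((S\NP)/(PP/NP))\S  lex  "every"
[2,4] (S\NP)/(PP/NP)  <  k=3
[4,5] PP/NP  lex  "chased"
[2,5] S\NP  >  k=4
[0,5] S  <  k=2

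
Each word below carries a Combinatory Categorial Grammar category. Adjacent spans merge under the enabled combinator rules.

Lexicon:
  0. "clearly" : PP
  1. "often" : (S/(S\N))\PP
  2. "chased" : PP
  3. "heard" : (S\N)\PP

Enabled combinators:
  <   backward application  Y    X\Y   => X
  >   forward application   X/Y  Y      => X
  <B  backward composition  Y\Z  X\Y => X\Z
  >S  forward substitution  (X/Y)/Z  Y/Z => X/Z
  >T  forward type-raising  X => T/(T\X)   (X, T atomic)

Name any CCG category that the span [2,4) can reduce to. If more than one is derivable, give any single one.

S\N

[0,4] S   >
  [0,2] S/(S\N)   <
    [0,1] "clearly" : PP
    [1,2] "often" : (S/(S\N))\PP
  [2,4] S\N   <
    [2,3] "chased" : PP
    [3,4] "heard" : (S\N)\PP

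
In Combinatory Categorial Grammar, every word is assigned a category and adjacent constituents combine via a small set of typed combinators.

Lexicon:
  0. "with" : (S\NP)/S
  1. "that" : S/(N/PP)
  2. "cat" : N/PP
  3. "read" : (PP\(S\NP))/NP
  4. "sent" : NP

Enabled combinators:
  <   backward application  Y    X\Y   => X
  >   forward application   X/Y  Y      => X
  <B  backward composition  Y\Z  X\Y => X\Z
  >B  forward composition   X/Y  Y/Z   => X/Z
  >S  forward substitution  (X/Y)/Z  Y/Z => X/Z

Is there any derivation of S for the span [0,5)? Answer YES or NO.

NO

(S\NP)/S S/(N/PP) N/PP (PP\(S\NP))/NP NP
CKY chart[0,5] = {PP}; S ∉ chart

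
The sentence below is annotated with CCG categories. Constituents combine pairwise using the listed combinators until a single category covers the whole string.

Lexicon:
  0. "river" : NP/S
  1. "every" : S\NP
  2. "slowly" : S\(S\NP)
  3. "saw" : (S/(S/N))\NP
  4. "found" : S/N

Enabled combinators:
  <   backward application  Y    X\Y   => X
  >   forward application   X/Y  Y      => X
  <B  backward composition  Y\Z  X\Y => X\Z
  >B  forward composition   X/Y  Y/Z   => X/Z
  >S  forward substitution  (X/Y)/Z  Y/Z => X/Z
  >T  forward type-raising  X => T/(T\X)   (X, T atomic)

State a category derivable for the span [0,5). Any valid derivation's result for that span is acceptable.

[0,5] S   >
  [0,4] S/(S/N)   <
    [0,3] NP   >
      [0,1] "river" : NP/S
      [1,3] S   <
        [1,2] "every" : S\NP
        [2,3] "slowly" : S\(S\NP)
    [3,4] "saw" : (S/(S/N))\NP
  [4,5] "found" : S/N

S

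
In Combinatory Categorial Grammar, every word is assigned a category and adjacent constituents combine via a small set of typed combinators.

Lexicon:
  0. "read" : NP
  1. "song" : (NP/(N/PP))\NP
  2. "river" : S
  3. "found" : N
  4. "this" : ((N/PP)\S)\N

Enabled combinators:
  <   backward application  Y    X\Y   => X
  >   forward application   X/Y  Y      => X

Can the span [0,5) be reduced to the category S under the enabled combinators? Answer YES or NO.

NP (NP/(N/PP))\NP S N ((N/PP)\S)\N
CKY chart[0,5] = {NP}; S ∉ chart

NO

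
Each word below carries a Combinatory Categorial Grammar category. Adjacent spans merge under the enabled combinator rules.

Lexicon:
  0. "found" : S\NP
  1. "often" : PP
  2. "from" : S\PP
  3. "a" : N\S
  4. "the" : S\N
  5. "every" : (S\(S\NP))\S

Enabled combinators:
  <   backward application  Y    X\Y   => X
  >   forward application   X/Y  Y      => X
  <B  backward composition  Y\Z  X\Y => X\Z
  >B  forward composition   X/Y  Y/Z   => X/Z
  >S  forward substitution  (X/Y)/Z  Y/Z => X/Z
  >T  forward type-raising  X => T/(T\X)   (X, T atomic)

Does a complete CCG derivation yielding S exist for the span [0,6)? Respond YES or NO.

[0,6] S   <
  [0,1] "found" : S\NP
  [1,6] S\(S\NP)   <
    [1,5] S   >
      [1,2] S/(S\PP)   >T
        [1,2] "often" : PP
      [2,5] S\PP   <B
        [2,3] "from" : S\PP
        [3,5] S\S   <B
          [3,4] "a" : N\S
          [4,5] "the" : S\N
    [5,6] "every" : (S\(S\NP))\S

YES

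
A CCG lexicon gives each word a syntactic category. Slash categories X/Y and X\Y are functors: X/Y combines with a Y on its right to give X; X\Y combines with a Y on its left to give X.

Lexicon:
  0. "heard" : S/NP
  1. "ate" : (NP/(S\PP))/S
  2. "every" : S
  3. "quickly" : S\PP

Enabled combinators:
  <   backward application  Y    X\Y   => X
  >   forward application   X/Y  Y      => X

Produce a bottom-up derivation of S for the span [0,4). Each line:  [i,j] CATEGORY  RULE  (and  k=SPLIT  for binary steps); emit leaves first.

[0,4] S   >
  [0,1] "heard" : S/NP
  [1,4] NP   >
    [1,3] NP/(S\PP)   >
      [1,2] "ate" : (NP/(S\PP))/S
      [2,3] "every" : S
    [3,4] "quickly" : S\PP

[0,1] S/NP  lex  "heard"
[1,2] (NP/(S\PP))/S  lex  "ate"
[2,3] S  lex  "every"
[1,3] NP/(S\PP)  >  k=2
[3,4] S\PP  lex  "quickly"
[1,4] NP  >  k=3
[0,4] S  >  k=1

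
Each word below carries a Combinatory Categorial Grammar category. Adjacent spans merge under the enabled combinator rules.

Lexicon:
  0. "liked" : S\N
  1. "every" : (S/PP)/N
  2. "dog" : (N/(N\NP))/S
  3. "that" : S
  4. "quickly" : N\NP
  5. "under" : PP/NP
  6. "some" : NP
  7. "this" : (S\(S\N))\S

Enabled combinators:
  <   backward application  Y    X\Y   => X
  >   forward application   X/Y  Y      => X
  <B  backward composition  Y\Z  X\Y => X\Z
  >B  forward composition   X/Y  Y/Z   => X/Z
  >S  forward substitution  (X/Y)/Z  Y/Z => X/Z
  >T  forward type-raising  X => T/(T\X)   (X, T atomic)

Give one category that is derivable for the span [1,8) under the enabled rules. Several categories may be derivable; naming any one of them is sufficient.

S\(S\N)

[0,8] S   <
  [0,1] "liked" : S\N
  [1,8] S\(S\N)   <
    [1,7] S   >
      [1,5] S/PP   >
        [1,2] "every" : (S/PP)/N
        [2,5] N   >
          [2,4] N/(N\NP)   >
            [2,3] "dog" : (N/(N\NP))/S
            [3,4] "that" : S
          [4,5] "quickly" : N\NP
      [5,7] PP   >
        [5,6] "under" : PP/NP
        [6,7] "some" : NP
    [7,8] "this" : (S\(S\N))\S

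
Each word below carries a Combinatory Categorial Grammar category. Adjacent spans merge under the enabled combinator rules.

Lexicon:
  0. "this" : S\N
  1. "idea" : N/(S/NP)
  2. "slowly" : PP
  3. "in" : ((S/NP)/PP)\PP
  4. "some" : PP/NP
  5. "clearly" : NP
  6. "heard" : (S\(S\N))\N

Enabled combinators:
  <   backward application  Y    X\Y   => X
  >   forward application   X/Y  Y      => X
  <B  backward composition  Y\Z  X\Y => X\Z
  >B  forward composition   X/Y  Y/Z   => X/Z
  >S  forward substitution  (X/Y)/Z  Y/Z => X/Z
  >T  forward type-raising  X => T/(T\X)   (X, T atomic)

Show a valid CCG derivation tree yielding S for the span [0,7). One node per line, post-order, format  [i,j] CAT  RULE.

[0,1] S\N  lex  "this"
[1,2] N/(S/NP)  lex  "idea"
[2,3] PP  lex  "slowly"
[3,4] ((S/NP)/PP)\PP  lex  "in"
[2,4] (S/NP)/PP  <  k=3
[4,5] PP/NP  lex  "some"
[5,6] NP  lex  "clearly"
[4,6] PP  >  k=5
[2,6] S/NP  >  k=4
[1,6] N  >  k=2
[6,7] (S\(S\N))\N  lex  "heard"
[1,7] S\(S\N)  <  k=6
[0,7] S  <  k=1

[0,7] S   <
  [0,1] "this" : S\N
  [1,7] S\(S\N)   <
    [1,6] N   >
      [1,2] "idea" : N/(S/NP)
      [2,6] S/NP   >
        [2,4] (S/NP)/PP   <
          [2,3] "slowly" : PP
          [3,4] "in" : ((S/NP)/PP)\PP
        [4,6] PP   >
          [4,5] "some" : PP/NP
          [5,6] "clearly" : NP
    [6,7] "heard" : (S\(S\N))\N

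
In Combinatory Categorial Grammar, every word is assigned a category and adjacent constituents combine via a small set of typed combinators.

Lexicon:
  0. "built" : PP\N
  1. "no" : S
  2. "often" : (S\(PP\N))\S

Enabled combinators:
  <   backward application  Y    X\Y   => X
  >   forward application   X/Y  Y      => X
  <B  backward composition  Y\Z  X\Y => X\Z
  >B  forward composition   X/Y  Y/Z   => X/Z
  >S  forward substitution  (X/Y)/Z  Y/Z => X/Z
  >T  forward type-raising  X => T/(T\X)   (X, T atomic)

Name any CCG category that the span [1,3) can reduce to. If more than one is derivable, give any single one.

[0,3] S   <
  [0,1] "built" : PP\N
  [1,3] S\(PP\N)   <
    [1,2] "no" : S
    [2,3] "often" : (S\(PP\N))\S

S\(PP\N)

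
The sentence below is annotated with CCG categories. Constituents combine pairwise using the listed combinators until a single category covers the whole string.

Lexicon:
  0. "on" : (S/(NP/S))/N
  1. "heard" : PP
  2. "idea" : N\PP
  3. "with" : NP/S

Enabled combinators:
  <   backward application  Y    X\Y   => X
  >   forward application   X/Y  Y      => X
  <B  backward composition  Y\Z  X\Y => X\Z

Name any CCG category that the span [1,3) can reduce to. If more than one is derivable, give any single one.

N

[0,4] S   >
  [0,3] S/(NP/S)   >
    [0,1] "on" : (S/(NP/S))/N
    [1,3] N   <
      [1,2] "heard" : PP
      [2,3] "idea" : N\PP
  [3,4] "with" : NP/S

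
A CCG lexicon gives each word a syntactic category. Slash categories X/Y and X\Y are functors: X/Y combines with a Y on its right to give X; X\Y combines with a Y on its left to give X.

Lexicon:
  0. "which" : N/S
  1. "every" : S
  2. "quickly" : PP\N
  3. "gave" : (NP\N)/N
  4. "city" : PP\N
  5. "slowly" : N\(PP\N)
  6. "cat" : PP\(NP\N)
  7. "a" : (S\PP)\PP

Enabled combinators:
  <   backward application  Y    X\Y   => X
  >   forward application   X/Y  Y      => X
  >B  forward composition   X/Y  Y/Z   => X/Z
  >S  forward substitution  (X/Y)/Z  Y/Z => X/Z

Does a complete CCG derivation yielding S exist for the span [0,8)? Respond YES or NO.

[0,8] S   <
  [0,3] PP   <
    [0,2] N   >
      [0,1] "which" : N/S
      [1,2] "every" : S
    [2,3] "quickly" : PP\N
  [3,8] S\PP   <
    [3,7] PP   <
      [3,6] NP\N   >
        [3,4] "gave" : (NP\N)/N
        [4,6] N   <
          [4,5] "city" : PP\N
          [5,6] "slowly" : N\(PP\N)
      [6,7] "cat" : PP\(NP\N)
    [7,8] "a" : (S\PP)\PP

YES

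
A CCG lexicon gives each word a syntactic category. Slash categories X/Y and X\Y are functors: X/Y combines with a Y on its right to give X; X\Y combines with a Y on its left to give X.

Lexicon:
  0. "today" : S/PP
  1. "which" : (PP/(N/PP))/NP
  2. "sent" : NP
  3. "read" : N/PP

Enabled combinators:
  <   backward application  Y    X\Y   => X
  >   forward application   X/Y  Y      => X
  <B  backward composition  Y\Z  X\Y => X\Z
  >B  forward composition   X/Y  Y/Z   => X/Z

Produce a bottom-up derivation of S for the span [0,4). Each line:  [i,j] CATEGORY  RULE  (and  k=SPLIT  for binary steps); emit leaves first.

[0,1] S/PP  lex  "today"
[1,2] (PP/(N/PP))/NP  lex  "which"
[2,3] NP  lex  "sent"
[1,3] PP/(N/PP)  >  k=2
[3,4] N/PP  lex  "read"
[1,4] PP  >  k=3
[0,4] S  >  k=1

[0,4] S   >
  [0,1] "today" : S/PP
  [1,4] PP   >
    [1,3] PP/(N/PP)   >
      [1,2] "which" : (PP/(N/PP))/NP
      [2,3] "sent" : NP
    [3,4] "read" : N/PP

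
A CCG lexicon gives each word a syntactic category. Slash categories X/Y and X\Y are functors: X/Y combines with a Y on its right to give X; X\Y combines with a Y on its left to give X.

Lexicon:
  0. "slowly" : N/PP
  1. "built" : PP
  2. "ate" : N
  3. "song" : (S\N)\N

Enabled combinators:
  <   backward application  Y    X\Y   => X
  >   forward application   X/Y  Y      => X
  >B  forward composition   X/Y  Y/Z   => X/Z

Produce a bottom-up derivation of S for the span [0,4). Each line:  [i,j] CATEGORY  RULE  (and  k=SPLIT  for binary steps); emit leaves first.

[0,4] S   <
  [0,2] N   >
    [0,1] "slowly" : N/PP
    [1,2] "built" : PP
  [2,4] S\N   <
    [2,3] "ate" : N
    [3,4] "song" : (S\N)\N

[0,1] N/PP  lex  "slowly"
[1,2] PP  lex  "built"
[0,2] N  >  k=1
[2,3] N  lex  "ate"
[3,4] (S\N)\N  lex  "song"
[2,4] S\N  <  k=3
[0,4] S  <  k=2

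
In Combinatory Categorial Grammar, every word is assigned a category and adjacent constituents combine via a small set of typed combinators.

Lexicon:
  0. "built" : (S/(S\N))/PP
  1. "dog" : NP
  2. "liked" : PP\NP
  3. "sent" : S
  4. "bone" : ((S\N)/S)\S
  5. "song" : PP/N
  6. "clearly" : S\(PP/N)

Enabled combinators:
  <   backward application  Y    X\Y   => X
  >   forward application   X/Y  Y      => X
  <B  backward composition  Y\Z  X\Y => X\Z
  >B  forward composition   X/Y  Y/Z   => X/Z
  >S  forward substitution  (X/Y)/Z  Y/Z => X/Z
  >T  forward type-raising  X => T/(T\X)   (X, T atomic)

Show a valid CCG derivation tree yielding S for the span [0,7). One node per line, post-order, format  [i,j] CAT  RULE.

[0,1] (S/(S\N))/PP  lex  "built"
[1,2] NP  lex  "dog"
[2,3] PP\NP  lex  "liked"
[1,3] PP  <  k=2
[0,3] S/(S\N)  >  k=1
[3,4] S  lex  "sent"
[4,5] ((S\N)/S)\S  lex  "bone"
[3,5] (S\N)/S  <  k=4
[5,6] PP/N  lex  "song"
[6,7] S\(PP/N)  lex  "clearly"
[5,7] S  <  k=6
[3,7] S\N  >  k=5
[0,7] S  >  k=3

[0,7] S   >
  [0,3] S/(S\N)   >
    [0,1] "built" : (S/(S\N))/PP
    [1,3] PP   <
      [1,2] "dog" : NP
      [2,3] "liked" : PP\NP
  [3,7] S\N   >
    [3,5] (S\N)/S   <
      [3,4] "sent" : S
      [4,5] "bone" : ((S\N)/S)\S
    [5,7] S   <
      [5,6] "song" : PP/N
      [6,7] "clearly" : S\(PP/N)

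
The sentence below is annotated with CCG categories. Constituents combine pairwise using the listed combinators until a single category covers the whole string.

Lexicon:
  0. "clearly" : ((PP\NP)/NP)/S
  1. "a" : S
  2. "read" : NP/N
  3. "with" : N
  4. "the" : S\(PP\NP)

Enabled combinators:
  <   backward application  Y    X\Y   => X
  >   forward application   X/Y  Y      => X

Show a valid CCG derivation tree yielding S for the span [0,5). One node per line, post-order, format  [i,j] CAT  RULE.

[0,5] S   <
  [0,4] PP\NP   >
    [0,2] (PP\NP)/NP   >
      [0,1] "clearly" : ((PP\NP)/NP)/S
      [1,2] "a" : S
    [2,4] NP   >
      [2,3] "read" : NP/N
      [3,4] "with" : N
  [4,5] "the" : S\(PP\NP)

[0,1] ((PP\NP)/NP)/S  lex  "clearly"
[1,2] S  lex  "a"
[0,2] (PP\NP)/NP  >  k=1
[2,3] NP/N  lex  "read"
[3,4] N  lex  "with"
[2,4] NP  >  k=3
[0,4] PP\NP  >  k=2
[4,5] S\(PP\NP)  lex  "the"
[0,5] S  <  k=4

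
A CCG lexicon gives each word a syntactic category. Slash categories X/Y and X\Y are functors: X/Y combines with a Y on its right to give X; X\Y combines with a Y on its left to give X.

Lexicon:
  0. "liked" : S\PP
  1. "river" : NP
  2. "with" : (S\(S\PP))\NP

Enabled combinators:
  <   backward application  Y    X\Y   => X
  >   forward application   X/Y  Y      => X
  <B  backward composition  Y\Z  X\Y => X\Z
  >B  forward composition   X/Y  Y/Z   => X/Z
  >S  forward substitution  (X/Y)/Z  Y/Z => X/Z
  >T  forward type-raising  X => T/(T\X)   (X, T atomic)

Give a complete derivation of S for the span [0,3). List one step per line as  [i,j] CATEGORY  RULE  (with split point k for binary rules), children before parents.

[0,3] S   <
  [0,1] "liked" : S\PP
  [1,3] S\(S\PP)   <
    [1,2] "river" : NP
    [2,3] "with" : (S\(S\PP))\NP

[0,1] S\PP  lex  "liked"
[1,2] NP  lex  "river"
[2,3] (S\(S\PP))\NP  lex  "with"
[1,3] S\(S\PP)  <  k=2
[0,3] S  <  k=1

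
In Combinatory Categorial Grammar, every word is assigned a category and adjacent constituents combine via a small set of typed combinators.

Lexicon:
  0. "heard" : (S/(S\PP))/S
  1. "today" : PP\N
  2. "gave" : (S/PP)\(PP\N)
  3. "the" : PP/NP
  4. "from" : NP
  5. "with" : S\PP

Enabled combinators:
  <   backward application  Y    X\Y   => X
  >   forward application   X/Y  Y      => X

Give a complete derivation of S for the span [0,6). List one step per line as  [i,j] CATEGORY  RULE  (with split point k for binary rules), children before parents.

[0,6] S   >
  [0,5] S/(S\PP)   >
    [0,1] "heard" : (S/(S\PP))/S
    [1,5] S   >
      [1,3] S/PP   <
        [1,2] "today" : PP\N
        [2,3] "gave" : (S/PP)\(PP\N)
      [3,5] PP   >
        [3,4] "the" : PP/NP
        [4,5] "from" : NP
  [5,6] "with" : S\PP

[0,1] (S/(S\PP))/S  lex  "heard"
[1,2] PP\N  lex  "today"
[2,3] (S/PP)\(PP\N)  lex  "gave"
[1,3] S/PP  <  k=2
[3,4] PP/NP  lex  "the"
[4,5] NP  lex  "from"
[3,5] PP  >  k=4
[1,5] S  >  k=3
[0,5] S/(S\PP)  >  k=1
[5,6] S\PP  lex  "with"
[0,6] S  >  k=5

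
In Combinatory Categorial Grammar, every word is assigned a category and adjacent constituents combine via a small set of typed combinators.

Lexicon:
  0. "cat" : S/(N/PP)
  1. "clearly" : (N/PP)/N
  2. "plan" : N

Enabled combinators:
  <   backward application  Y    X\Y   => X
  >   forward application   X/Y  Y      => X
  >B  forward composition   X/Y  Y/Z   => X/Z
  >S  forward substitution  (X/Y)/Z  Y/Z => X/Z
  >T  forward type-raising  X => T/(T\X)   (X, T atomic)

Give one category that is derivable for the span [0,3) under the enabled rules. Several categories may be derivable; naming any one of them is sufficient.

[0,3] S   >
  [0,1] "cat" : S/(N/PP)
  [1,3] N/PP   >
    [1,2] "clearly" : (N/PP)/N
    [2,3] "plan" : N

S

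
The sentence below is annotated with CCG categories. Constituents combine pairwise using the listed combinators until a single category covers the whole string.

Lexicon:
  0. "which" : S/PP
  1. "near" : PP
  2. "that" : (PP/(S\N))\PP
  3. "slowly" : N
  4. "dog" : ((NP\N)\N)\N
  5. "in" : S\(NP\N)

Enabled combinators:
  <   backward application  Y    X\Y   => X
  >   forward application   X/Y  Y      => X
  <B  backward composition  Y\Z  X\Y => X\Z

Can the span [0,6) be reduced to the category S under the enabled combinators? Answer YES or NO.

YES

[0,6] S   >
  [0,1] "which" : S/PP
  [1,6] PP   >
    [1,3] PP/(S\N)   <
      [1,2] "near" : PP
      [2,3] "that" : (PP/(S\N))\PP
    [3,6] S\N   <B
      [3,5] (NP\N)\N   <
        [3,4] "slowly" : N
        [4,5] "dog" : ((NP\N)\N)\N
      [5,6] "in" : S\(NP\N)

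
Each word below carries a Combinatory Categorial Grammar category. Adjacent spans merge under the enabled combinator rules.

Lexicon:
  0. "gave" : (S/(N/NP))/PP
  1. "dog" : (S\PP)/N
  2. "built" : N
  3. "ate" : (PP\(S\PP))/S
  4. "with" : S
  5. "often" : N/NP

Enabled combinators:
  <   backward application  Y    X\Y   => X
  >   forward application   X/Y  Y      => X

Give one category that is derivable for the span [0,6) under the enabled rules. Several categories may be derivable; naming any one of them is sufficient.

[0,6] S   >
  [0,5] S/(N/NP)   >
    [0,1] "gave" : (S/(N/NP))/PP
    [1,5] PP   <
      [1,3] S\PP   >
        [1,2] "dog" : (S\PP)/N
        [2,3] "built" : N
      [3,5] PP\(S\PP)   >
        [3,4] "ate" : (PP\(S\PP))/S
        [4,5] "with" : S
  [5,6] "often" : N/NP

S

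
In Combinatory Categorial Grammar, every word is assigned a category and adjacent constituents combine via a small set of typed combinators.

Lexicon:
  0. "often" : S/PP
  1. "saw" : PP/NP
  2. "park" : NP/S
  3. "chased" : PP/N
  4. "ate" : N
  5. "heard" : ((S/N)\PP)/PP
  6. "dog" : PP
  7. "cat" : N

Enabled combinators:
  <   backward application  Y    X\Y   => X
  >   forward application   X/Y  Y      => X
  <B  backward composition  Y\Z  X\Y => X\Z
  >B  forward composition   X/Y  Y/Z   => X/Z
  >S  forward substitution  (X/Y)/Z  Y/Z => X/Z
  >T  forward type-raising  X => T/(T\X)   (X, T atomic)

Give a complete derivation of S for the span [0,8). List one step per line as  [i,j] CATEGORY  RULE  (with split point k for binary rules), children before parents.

[0,1] S/PP  lex  "often"
[1,2] PP/NP  lex  "saw"
[2,3] NP/S  lex  "park"
[1,3] PP/S  >B  k=2
[0,3] S/S  >B  k=1
[3,4] PP/N  lex  "chased"
[4,5] N  lex  "ate"
[3,5] PP  >  k=4
[5,6] ((S/N)\PP)/PP  lex  "heard"
[6,7] PP  lex  "dog"
[5,7] (S/N)\PP  >  k=6
[3,7] S/N  <  k=5
[0,7] S/N  >B  k=3
[7,8] N  lex  "cat"
[0,8] S  >  k=7

[0,8] S   >
  [0,7] S/N   >B
    [0,3] S/S   >B
      [0,1] "often" : S/PP
      [1,3] PP/S   >B
        [1,2] "saw" : PP/NP
        [2,3] "park" : NP/S
    [3,7] S/N   <
      [3,5] PP   >
        [3,4] "chased" : PP/N
        [4,5] "ate" : N
      [5,7] (S/N)\PP   >
        [5,6] "heard" : ((S/N)\PP)/PP
        [6,7] "dog" : PP
  [7,8] "cat" : N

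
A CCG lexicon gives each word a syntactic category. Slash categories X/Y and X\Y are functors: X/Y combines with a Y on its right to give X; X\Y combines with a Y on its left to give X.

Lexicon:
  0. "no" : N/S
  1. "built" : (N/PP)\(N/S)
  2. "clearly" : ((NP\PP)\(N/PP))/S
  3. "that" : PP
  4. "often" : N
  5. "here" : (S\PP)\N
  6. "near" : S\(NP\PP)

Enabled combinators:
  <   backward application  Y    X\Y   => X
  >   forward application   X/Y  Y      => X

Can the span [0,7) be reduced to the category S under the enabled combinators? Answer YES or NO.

YES

[0,7] S   <
  [0,6] NP\PP   <
    [0,2] N/PP   <
      [0,1] "no" : N/S
      [1,2] "built" : (N/PP)\(N/S)
    [2,6] (NP\PP)\(N/PP)   >
      [2,3] "clearly" : ((NP\PP)\(N/PP))/S
      [3,6] S   <
        [3,4] "that" : PP
        [4,6] S\PP   <
          [4,5] "often" : N
          [5,6] "here" : (S\PP)\N
  [6,7] "near" : S\(NP\PP)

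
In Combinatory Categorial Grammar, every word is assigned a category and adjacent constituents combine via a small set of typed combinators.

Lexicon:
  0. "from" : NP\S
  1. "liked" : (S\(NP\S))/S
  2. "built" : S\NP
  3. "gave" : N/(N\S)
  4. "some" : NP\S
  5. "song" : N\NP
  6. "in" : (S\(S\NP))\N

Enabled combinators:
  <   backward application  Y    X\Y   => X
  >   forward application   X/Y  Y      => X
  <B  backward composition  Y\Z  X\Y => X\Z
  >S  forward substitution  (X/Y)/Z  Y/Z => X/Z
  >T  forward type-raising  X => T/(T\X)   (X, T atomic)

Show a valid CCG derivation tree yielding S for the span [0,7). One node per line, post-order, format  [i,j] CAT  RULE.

[0,7] S   <
  [0,1] "from" : NP\S
  [1,7] S\(NP\S)   >
    [1,2] "liked" : (S\(NP\S))/S
    [2,7] S   <
      [2,3] "built" : S\NP
      [3,7] S\(S\NP)   <
        [3,6] N   >
          [3,4] "gave" : N/(N\S)
          [4,6] N\S   <B
            [4,5] "some" : NP\S
            [5,6] "song" : N\NP
        [6,7] "in" : (S\(S\NP))\N

[0,1] NP\S  lex  "from"
[1,2] (S\(NP\S))/S  lex  "liked"
[2,3] S\NP  lex  "built"
[3,4] N/(N\S)  lex  "gave"
[4,5] NP\S  lex  "some"
[5,6] N\NP  lex  "song"
[4,6] N\S  <B  k=5
[3,6] N  >  k=4
[6,7] (S\(S\NP))\N  lex  "in"
[3,7] S\(S\NP)  <  k=6
[2,7] S  <  k=3
[1,7] S\(NP\S)  >  k=2
[0,7] S  <  k=1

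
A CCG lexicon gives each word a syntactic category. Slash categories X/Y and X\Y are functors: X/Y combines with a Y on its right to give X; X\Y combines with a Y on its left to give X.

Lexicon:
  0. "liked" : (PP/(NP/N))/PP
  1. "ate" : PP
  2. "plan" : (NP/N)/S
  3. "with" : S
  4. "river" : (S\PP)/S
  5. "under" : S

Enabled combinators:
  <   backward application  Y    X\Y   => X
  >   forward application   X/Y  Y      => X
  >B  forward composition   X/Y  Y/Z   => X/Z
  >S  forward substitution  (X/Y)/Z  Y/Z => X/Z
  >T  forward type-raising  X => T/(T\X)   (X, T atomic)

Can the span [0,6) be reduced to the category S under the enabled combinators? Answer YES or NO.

[0,6] S   <
  [0,4] PP   >
    [0,2] PP/(NP/N)   >
      [0,1] "liked" : (PP/(NP/N))/PP
      [1,2] "ate" : PP
    [2,4] NP/N   >
      [2,3] "plan" : (NP/N)/S
      [3,4] "with" : S
  [4,6] S\PP   >
    [4,5] "river" : (S\PP)/S
    [5,6] "under" : S

YES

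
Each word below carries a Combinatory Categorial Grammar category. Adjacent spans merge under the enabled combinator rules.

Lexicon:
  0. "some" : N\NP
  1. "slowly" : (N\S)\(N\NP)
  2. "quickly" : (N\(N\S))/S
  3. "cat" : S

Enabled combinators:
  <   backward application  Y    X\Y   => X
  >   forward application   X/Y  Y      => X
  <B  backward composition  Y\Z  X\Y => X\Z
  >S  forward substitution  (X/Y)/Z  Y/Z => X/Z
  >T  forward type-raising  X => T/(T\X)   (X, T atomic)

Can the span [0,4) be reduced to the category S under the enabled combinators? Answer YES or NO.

N\NP (N\S)\(N\NP) (N\(N\S))/S S
CKY chart[0,4] = {N, N/(N\N), NP/(NP\N), PP/(PP\N), S/(S\N)}; S ∉ chart

NO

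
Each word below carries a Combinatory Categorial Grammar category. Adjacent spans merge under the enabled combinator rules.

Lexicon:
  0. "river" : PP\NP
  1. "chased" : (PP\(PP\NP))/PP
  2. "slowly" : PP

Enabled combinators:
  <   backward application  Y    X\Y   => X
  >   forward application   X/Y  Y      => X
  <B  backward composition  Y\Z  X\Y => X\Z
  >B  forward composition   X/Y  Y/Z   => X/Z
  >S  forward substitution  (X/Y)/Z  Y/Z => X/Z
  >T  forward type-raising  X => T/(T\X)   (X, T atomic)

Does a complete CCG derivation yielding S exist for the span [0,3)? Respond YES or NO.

NO

PP\NP (PP\(PP\NP))/PP PP
CKY chart[0,3] = {N/(N\PP), NP/(NP\PP), PP, PP/(PP\PP), S/(S\PP)}; S ∉ chart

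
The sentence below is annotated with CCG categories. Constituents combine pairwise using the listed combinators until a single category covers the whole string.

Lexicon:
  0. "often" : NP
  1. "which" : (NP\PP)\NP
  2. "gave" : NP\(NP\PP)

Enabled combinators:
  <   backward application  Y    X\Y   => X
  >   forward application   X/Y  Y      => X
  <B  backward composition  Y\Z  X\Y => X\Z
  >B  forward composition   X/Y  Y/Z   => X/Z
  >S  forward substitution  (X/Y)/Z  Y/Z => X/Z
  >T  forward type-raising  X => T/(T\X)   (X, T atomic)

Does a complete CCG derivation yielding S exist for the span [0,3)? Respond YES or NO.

NO

NP (NP\PP)\NP NP\(NP\PP)
CKY chart[0,3] = {N/(N\NP), NP, NP/(NP\NP), PP/(PP\NP), S/(S\NP)}; S ∉ chart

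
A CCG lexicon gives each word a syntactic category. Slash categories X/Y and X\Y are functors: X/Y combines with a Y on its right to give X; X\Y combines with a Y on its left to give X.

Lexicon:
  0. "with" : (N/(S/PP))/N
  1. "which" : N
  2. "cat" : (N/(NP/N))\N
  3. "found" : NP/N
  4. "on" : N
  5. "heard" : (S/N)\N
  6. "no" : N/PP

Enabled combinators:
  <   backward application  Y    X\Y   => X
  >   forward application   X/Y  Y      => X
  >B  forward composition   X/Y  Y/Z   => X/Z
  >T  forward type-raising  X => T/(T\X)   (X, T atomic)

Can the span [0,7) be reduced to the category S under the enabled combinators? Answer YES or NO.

NO

(N/(S/PP))/N N (N/(NP/N))\N NP/N N (S/N)\N N/PP
CKY chart[0,7] = {N, N/(N\N), NP/(NP\N), PP/(PP\N), S/(S\N)}; S ∉ chart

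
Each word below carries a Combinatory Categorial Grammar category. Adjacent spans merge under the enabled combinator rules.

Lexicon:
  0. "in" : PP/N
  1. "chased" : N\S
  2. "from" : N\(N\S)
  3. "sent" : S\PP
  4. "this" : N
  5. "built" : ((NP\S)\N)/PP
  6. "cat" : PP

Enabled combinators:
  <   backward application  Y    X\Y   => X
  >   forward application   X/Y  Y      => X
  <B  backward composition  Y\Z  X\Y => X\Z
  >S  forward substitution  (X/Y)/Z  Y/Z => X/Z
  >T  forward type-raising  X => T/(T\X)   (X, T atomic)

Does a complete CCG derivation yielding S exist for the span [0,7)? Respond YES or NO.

PP/N N\S N\(N\S) S\PP N ((NP\S)\N)/PP PP
CKY chart[0,7] = {N/(N\NP), NP, NP/(NP\NP), PP/(PP\NP), S/(S\NP)}; S ∉ chart

NO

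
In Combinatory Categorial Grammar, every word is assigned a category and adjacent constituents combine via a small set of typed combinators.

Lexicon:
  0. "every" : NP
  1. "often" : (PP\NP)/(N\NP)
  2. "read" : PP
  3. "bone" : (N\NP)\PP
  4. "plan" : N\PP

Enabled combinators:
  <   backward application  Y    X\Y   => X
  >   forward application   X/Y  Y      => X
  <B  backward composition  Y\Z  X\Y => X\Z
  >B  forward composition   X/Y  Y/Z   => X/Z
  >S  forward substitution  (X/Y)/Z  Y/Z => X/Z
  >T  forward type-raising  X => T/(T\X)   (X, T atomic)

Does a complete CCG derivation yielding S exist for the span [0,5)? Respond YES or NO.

NP (PP\NP)/(N\NP) PP (N\NP)\PP N\PP
CKY chart[0,5] = {N, N/(N\N), NP/(NP\N), PP/(PP\N), S/(S\N)}; S ∉ chart

NO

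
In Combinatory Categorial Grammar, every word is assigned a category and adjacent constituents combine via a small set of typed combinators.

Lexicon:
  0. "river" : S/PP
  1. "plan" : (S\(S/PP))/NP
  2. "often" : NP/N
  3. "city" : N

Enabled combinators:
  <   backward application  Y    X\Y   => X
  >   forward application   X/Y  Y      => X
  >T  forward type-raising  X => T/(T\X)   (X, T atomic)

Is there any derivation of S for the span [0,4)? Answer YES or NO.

YES

[0,4] S   <
  [0,1] "river" : S/PP
  [1,4] S\(S/PP)   >
    [1,2] "plan" : (S\(S/PP))/NP
    [2,4] NP   >
      [2,3] "often" : NP/N
      [3,4] "city" : N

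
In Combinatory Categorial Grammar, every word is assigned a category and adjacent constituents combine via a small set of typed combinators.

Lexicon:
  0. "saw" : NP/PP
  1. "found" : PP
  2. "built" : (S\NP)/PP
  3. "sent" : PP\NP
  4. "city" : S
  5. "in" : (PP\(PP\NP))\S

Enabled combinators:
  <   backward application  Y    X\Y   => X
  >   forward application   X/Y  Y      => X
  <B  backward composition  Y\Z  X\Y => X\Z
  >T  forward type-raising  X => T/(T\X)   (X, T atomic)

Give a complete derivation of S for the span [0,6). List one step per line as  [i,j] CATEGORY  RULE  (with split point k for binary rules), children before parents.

[0,1] NP/PP  lex  "saw"
[1,2] PP  lex  "found"
[0,2] NP  >  k=1
[2,3] (S\NP)/PP  lex  "built"
[3,4] PP\NP  lex  "sent"
[4,5] S  lex  "city"
[5,6] (PP\(PP\NP))\S  lex  "in"
[4,6] PP\(PP\NP)  <  k=5
[3,6] PP  <  k=4
[2,6] S\NP  >  k=3
[0,6] S  <  k=2

[0,6] S   <
  [0,2] NP   >
    [0,1] "saw" : NP/PP
    [1,2] "found" : PP
  [2,6] S\NP   >
    [2,3] "built" : (S\NP)/PP
    [3,6] PP   <
      [3,4] "sent" : PP\NP
      [4,6] PP\(PP\NP)   <
        [4,5] "city" : S
        [5,6] "in" : (PP\(PP\NP))\S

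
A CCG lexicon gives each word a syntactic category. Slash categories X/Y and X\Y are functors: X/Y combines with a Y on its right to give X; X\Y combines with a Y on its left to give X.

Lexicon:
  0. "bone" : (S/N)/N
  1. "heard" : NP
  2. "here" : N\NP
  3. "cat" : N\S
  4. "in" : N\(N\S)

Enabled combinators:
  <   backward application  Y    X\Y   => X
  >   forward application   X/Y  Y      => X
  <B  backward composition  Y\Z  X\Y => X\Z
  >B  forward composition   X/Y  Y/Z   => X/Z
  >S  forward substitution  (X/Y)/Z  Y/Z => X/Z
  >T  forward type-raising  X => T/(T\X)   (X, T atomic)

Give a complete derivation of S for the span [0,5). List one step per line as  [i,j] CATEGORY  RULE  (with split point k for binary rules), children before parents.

[0,5] S   >
  [0,3] S/N   >
    [0,1] "bone" : (S/N)/N
    [1,3] N   <
      [1,2] "heard" : NP
      [2,3] "here" : N\NP
  [3,5] N   <
    [3,4] "cat" : N\S
    [4,5] "in" : N\(N\S)

[0,1] (S/N)/N  lex  "bone"
[1,2] NP  lex  "heard"
[2,3] N\NP  lex  "here"
[1,3] N  <  k=2
[0,3] S/N  >  k=1
[3,4] N\S  lex  "cat"
[4,5] N\(N\S)  lex  "in"
[3,5] N  <  k=4
[0,5] S  >  k=3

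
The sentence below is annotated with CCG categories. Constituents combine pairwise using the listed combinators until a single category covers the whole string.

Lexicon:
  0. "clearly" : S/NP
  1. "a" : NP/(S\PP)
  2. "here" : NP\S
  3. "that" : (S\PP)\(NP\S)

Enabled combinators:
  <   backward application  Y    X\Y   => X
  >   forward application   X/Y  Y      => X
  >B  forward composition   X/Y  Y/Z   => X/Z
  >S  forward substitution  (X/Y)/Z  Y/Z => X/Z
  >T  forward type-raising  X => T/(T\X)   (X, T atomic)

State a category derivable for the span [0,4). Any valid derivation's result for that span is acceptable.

[0,4] S   >
  [0,1] "clearly" : S/NP
  [1,4] NP   >
    [1,2] "a" : NP/(S\PP)
    [2,4] S\PP   <
      [2,3] "here" : NP\S
      [3,4] "that" : (S\PP)\(NP\S)

S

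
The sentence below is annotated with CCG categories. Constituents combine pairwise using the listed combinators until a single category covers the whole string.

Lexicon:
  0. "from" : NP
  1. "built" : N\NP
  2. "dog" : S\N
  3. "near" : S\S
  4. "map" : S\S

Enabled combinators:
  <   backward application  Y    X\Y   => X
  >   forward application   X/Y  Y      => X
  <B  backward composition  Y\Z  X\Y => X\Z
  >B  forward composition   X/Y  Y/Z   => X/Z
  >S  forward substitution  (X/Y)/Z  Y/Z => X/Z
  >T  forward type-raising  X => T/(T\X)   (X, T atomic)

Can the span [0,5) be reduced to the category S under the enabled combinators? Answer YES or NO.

YES

[0,5] S   >
  [0,1] S/(S\NP)   >T
    [0,1] "from" : NP
  [1,5] S\NP   <B
    [1,4] S\NP   <B
      [1,3] S\NP   <B
        [1,2] "built" : N\NP
        [2,3] "dog" : S\N
      [3,4] "near" : S\S
    [4,5] "map" : S\S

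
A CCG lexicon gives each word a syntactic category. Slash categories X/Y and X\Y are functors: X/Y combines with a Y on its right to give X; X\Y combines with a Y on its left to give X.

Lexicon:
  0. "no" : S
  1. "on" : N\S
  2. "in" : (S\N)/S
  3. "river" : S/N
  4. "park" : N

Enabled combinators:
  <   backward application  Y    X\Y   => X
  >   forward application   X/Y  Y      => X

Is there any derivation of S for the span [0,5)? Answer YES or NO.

YES

[0,5] S   <
  [0,2] N   <
    [0,1] "no" : S
    [1,2] "on" : N\S
  [2,5] S\N   >
    [2,3] "in" : (S\N)/S
    [3,5] S   >
      [3,4] "river" : S/N
      [4,5] "park" : N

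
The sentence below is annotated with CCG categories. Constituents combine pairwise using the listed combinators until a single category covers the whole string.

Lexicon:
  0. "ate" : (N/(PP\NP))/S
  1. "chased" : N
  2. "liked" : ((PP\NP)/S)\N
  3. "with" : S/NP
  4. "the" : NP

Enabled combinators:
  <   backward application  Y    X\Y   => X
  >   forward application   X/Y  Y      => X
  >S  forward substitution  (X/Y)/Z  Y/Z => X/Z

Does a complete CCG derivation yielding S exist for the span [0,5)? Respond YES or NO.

(N/(PP\NP))/S N ((PP\NP)/S)\N S/NP NP
CKY chart[0,5] = {N}; S ∉ chart

NO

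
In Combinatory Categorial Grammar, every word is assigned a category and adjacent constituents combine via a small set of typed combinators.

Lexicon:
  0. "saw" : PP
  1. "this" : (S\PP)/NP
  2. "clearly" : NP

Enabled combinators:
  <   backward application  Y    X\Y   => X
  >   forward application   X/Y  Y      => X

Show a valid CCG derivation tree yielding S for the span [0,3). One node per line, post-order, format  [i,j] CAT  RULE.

[0,3] S   <
  [0,1] "saw" : PP
  [1,3] S\PP   >
    [1,2] "this" : (S\PP)/NP
    [2,3] "clearly" : NP

[0,1] PP  lex  "saw"
[1,2] (S\PP)/NP  lex  "this"
[2,3] NP  lex  "clearly"
[1,3] S\PP  >  k=2
[0,3] S  <  k=1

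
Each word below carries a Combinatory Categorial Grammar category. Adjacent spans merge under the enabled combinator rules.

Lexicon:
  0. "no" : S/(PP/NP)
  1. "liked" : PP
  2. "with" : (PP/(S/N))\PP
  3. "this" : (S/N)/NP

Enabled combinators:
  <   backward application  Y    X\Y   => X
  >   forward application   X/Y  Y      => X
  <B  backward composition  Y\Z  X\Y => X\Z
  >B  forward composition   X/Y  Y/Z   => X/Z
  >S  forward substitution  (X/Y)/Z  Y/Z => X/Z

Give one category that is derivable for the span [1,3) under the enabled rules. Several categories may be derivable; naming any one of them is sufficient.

PP/(S/N)

[0,4] S   >
  [0,1] "no" : S/(PP/NP)
  [1,4] PP/NP   >B
    [1,3] PP/(S/N)   <
      [1,2] "liked" : PP
      [2,3] "with" : (PP/(S/N))\PP
    [3,4] "this" : (S/N)/NP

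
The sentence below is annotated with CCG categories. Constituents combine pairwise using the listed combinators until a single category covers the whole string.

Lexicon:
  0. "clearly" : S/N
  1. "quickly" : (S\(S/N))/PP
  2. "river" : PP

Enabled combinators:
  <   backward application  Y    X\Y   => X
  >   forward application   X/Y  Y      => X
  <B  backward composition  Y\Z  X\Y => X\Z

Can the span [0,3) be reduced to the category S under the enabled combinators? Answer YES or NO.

YES

[0,3] S   <
  [0,1] "clearly" : S/N
  [1,3] S\(S/N)   >
    [1,2] "quickly" : (S\(S/N))/PP
    [2,3] "river" : PP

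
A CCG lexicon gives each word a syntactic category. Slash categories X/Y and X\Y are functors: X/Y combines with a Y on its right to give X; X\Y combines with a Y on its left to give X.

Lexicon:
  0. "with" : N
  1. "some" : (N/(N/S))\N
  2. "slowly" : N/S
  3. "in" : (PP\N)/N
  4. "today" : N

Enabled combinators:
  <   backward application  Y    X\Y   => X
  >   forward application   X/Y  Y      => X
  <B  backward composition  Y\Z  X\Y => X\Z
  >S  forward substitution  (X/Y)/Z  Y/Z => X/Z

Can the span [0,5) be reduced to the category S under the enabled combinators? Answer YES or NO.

N (N/(N/S))\N N/S (PP\N)/N N
CKY chart[0,5] = {PP}; S ∉ chart

NO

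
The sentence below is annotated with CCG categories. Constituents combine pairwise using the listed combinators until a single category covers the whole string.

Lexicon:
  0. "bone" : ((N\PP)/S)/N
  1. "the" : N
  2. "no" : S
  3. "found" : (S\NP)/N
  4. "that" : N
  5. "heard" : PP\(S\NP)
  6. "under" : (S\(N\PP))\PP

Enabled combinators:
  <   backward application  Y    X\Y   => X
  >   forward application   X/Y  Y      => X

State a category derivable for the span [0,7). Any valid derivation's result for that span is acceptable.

[0,7] S   <
  [0,3] N\PP   >
    [0,2] (N\PP)/S   >
      [0,1] "bone" : ((N\PP)/S)/N
      [1,2] "the" : N
    [2,3] "no" : S
  [3,7] S\(N\PP)   <
    [3,6] PP   <
      [3,5] S\NP   >
        [3,4] "found" : (S\NP)/N
        [4,5] "that" : N
      [5,6] "heard" : PP\(S\NP)
    [6,7] "under" : (S\(N\PP))\PP

S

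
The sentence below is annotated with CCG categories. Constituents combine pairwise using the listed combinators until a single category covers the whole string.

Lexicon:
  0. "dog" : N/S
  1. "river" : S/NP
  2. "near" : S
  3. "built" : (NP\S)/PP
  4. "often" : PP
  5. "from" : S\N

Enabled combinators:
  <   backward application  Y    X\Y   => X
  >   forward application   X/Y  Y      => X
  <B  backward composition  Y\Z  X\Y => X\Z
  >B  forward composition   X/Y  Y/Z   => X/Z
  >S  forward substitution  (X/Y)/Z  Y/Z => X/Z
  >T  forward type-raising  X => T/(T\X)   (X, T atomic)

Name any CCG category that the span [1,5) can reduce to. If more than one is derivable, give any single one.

S

[0,6] S   <
  [0,5] N   >
    [0,1] "dog" : N/S
    [1,5] S   >
      [1,2] "river" : S/NP
      [2,5] NP   >
        [2,3] NP/(NP\S)   >T
          [2,3] "near" : S
        [3,5] NP\S   >
          [3,4] "built" : (NP\S)/PP
          [4,5] "often" : PP
  [5,6] "from" : S\N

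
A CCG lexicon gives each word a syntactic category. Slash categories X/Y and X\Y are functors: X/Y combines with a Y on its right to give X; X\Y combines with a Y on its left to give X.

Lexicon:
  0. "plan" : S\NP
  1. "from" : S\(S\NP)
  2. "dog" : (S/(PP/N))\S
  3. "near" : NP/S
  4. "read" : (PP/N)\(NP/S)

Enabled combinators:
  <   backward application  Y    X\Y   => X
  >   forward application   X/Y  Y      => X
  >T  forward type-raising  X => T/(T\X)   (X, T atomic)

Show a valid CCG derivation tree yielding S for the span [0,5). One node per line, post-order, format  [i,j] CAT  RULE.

[0,1] S\NP  lex  "plan"
[1,2] S\(S\NP)  lex  "from"
[0,2] S  <  k=1
[2,3] (S/(PP/N))\S  lex  "dog"
[0,3] S/(PP/N)  <  k=2
[3,4] NP/S  lex  "near"
[4,5] (PP/N)\(NP/S)  lex  "read"
[3,5] PP/N  <  k=4
[0,5] S  >  k=3

[0,5] S   >
  [0,3] S/(PP/N)   <
    [0,2] S   <
      [0,1] "plan" : S\NP
      [1,2] "from" : S\(S\NP)
    [2,3] "dog" : (S/(PP/N))\S
  [3,5] PP/N   <
    [3,4] "near" : NP/S
    [4,5] "read" : (PP/N)\(NP/S)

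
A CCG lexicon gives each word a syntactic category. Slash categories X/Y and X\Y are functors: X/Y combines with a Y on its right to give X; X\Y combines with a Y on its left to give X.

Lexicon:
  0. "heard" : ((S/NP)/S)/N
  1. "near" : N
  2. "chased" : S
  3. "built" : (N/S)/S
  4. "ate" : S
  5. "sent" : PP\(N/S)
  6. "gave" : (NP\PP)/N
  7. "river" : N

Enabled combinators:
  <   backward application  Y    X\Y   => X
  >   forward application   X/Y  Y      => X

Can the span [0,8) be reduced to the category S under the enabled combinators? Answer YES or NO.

[0,8] S   >
  [0,3] S/NP   >
    [0,2] (S/NP)/S   >
      [0,1] "heard" : ((S/NP)/S)/N
      [1,2] "near" : N
    [2,3] "chased" : S
  [3,8] NP   <
    [3,6] PP   <
      [3,5] N/S   >
        [3,4] "built" : (N/S)/S
        [4,5] "ate" : S
      [5,6] "sent" : PP\(N/S)
    [6,8] NP\PP   >
      [6,7] "gave" : (NP\PP)/N
      [7,8] "river" : N

YES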